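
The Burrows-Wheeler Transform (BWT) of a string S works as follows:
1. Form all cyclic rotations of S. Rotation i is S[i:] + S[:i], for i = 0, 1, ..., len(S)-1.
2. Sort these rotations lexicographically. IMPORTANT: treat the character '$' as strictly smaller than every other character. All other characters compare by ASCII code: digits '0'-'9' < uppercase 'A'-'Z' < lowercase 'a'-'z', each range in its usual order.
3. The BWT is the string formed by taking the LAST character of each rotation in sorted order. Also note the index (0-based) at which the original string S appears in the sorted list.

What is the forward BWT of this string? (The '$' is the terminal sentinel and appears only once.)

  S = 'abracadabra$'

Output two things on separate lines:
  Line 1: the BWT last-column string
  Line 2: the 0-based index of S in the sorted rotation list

All 12 rotations (rotation i = S[i:]+S[:i]):
  rot[0] = abracadabra$
  rot[1] = bracadabra$a
  rot[2] = racadabra$ab
  rot[3] = acadabra$abr
  rot[4] = cadabra$abra
  rot[5] = adabra$abrac
  rot[6] = dabra$abraca
  rot[7] = abra$abracad
  rot[8] = bra$abracada
  rot[9] = ra$abracadab
  rot[10] = a$abracadabr
  rot[11] = $abracadabra
Sorted (with $ < everything):
  sorted[0] = $abracadabra  (last char: 'a')
  sorted[1] = a$abracadabr  (last char: 'r')
  sorted[2] = abra$abracad  (last char: 'd')
  sorted[3] = abracadabra$  (last char: '$')
  sorted[4] = acadabra$abr  (last char: 'r')
  sorted[5] = adabra$abrac  (last char: 'c')
  sorted[6] = bra$abracada  (last char: 'a')
  sorted[7] = bracadabra$a  (last char: 'a')
  sorted[8] = cadabra$abra  (last char: 'a')
  sorted[9] = dabra$abraca  (last char: 'a')
  sorted[10] = ra$abracadab  (last char: 'b')
  sorted[11] = racadabra$ab  (last char: 'b')
Last column: ard$rcaaaabb
Original string S is at sorted index 3

Answer: ard$rcaaaabb
3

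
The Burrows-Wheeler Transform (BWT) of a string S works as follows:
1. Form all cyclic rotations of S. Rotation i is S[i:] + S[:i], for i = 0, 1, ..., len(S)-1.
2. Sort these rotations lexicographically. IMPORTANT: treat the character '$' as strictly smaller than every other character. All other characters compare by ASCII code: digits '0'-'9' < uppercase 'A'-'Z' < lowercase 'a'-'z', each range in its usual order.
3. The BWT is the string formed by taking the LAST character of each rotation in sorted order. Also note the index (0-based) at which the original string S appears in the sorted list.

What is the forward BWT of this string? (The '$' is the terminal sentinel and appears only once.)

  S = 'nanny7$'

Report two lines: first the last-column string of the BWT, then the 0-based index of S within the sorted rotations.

All 7 rotations (rotation i = S[i:]+S[:i]):
  rot[0] = nanny7$
  rot[1] = anny7$n
  rot[2] = nny7$na
  rot[3] = ny7$nan
  rot[4] = y7$nann
  rot[5] = 7$nanny
  rot[6] = $nanny7
Sorted (with $ < everything):
  sorted[0] = $nanny7  (last char: '7')
  sorted[1] = 7$nanny  (last char: 'y')
  sorted[2] = anny7$n  (last char: 'n')
  sorted[3] = nanny7$  (last char: '$')
  sorted[4] = nny7$na  (last char: 'a')
  sorted[5] = ny7$nan  (last char: 'n')
  sorted[6] = y7$nann  (last char: 'n')
Last column: 7yn$ann
Original string S is at sorted index 3

Answer: 7yn$ann
3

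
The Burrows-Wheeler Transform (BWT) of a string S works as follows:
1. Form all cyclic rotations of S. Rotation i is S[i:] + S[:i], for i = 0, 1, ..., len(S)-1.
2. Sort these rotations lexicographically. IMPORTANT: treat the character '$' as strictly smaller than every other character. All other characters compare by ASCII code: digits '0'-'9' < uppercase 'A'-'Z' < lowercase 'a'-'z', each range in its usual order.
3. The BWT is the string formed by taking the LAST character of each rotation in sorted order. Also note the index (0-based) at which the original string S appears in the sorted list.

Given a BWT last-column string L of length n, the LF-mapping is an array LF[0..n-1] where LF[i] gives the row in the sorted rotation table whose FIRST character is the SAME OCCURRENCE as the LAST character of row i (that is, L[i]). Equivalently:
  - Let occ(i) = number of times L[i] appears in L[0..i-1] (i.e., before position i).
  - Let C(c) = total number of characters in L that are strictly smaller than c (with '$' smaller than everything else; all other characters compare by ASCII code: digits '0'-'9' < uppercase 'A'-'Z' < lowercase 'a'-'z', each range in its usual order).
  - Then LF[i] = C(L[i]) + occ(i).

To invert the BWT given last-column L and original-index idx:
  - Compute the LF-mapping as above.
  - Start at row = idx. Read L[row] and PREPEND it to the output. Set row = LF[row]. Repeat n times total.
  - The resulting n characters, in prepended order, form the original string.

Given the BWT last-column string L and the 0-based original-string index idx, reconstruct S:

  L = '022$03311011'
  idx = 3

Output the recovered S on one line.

LF mapping: 1 8 9 0 2 10 11 4 5 3 6 7
Walk LF starting at row 3, prepending L[row]:
  step 1: row=3, L[3]='$', prepend. Next row=LF[3]=0
  step 2: row=0, L[0]='0', prepend. Next row=LF[0]=1
  step 3: row=1, L[1]='2', prepend. Next row=LF[1]=8
  step 4: row=8, L[8]='1', prepend. Next row=LF[8]=5
  step 5: row=5, L[5]='3', prepend. Next row=LF[5]=10
  step 6: row=10, L[10]='1', prepend. Next row=LF[10]=6
  step 7: row=6, L[6]='3', prepend. Next row=LF[6]=11
  step 8: row=11, L[11]='1', prepend. Next row=LF[11]=7
  step 9: row=7, L[7]='1', prepend. Next row=LF[7]=4
  step 10: row=4, L[4]='0', prepend. Next row=LF[4]=2
  step 11: row=2, L[2]='2', prepend. Next row=LF[2]=9
  step 12: row=9, L[9]='0', prepend. Next row=LF[9]=3
Reversed output: 02011313120$

Answer: 02011313120$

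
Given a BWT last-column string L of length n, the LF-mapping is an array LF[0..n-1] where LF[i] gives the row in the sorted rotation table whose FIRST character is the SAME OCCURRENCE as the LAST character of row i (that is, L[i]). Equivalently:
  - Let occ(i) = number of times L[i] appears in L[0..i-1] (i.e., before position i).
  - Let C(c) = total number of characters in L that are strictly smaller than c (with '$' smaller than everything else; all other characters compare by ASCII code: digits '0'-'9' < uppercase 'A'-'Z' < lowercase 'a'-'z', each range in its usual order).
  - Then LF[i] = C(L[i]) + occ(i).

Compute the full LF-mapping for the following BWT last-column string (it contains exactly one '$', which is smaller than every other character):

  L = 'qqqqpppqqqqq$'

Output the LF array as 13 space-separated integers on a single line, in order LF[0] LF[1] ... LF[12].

Char counts: '$':1, 'p':3, 'q':9
C (first-col start): C('$')=0, C('p')=1, C('q')=4
L[0]='q': occ=0, LF[0]=C('q')+0=4+0=4
L[1]='q': occ=1, LF[1]=C('q')+1=4+1=5
L[2]='q': occ=2, LF[2]=C('q')+2=4+2=6
L[3]='q': occ=3, LF[3]=C('q')+3=4+3=7
L[4]='p': occ=0, LF[4]=C('p')+0=1+0=1
L[5]='p': occ=1, LF[5]=C('p')+1=1+1=2
L[6]='p': occ=2, LF[6]=C('p')+2=1+2=3
L[7]='q': occ=4, LF[7]=C('q')+4=4+4=8
L[8]='q': occ=5, LF[8]=C('q')+5=4+5=9
L[9]='q': occ=6, LF[9]=C('q')+6=4+6=10
L[10]='q': occ=7, LF[10]=C('q')+7=4+7=11
L[11]='q': occ=8, LF[11]=C('q')+8=4+8=12
L[12]='$': occ=0, LF[12]=C('$')+0=0+0=0

Answer: 4 5 6 7 1 2 3 8 9 10 11 12 0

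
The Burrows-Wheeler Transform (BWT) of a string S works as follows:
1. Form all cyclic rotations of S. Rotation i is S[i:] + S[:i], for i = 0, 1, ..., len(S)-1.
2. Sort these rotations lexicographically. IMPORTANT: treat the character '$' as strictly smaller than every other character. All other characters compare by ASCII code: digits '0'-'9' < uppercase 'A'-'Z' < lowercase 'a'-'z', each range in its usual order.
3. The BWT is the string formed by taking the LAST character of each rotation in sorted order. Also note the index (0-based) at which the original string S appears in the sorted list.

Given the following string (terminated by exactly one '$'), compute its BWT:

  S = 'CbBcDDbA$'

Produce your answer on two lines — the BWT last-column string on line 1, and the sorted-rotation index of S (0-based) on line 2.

All 9 rotations (rotation i = S[i:]+S[:i]):
  rot[0] = CbBcDDbA$
  rot[1] = bBcDDbA$C
  rot[2] = BcDDbA$Cb
  rot[3] = cDDbA$CbB
  rot[4] = DDbA$CbBc
  rot[5] = DbA$CbBcD
  rot[6] = bA$CbBcDD
  rot[7] = A$CbBcDDb
  rot[8] = $CbBcDDbA
Sorted (with $ < everything):
  sorted[0] = $CbBcDDbA  (last char: 'A')
  sorted[1] = A$CbBcDDb  (last char: 'b')
  sorted[2] = BcDDbA$Cb  (last char: 'b')
  sorted[3] = CbBcDDbA$  (last char: '$')
  sorted[4] = DDbA$CbBc  (last char: 'c')
  sorted[5] = DbA$CbBcD  (last char: 'D')
  sorted[6] = bA$CbBcDD  (last char: 'D')
  sorted[7] = bBcDDbA$C  (last char: 'C')
  sorted[8] = cDDbA$CbB  (last char: 'B')
Last column: Abb$cDDCB
Original string S is at sorted index 3

Answer: Abb$cDDCB
3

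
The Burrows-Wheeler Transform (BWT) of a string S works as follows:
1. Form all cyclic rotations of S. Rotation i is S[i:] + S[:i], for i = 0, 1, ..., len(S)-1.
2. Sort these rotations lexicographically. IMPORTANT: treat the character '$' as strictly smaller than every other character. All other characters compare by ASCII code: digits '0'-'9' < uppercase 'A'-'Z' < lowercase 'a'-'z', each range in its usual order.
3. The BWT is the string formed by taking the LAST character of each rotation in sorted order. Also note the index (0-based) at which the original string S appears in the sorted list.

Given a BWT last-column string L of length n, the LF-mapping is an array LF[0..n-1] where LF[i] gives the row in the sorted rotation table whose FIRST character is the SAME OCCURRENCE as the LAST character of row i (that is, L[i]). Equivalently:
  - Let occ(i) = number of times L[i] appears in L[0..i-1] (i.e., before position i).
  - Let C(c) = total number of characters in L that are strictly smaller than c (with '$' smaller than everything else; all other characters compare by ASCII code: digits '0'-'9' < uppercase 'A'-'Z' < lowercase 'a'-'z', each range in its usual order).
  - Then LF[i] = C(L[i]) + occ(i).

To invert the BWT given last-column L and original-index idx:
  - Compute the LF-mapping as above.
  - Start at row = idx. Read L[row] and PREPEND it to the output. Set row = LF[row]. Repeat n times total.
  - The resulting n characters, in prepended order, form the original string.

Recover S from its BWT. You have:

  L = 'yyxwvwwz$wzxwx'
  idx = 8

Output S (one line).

LF mapping: 10 11 7 2 1 3 4 12 0 5 13 8 6 9
Walk LF starting at row 8, prepending L[row]:
  step 1: row=8, L[8]='$', prepend. Next row=LF[8]=0
  step 2: row=0, L[0]='y', prepend. Next row=LF[0]=10
  step 3: row=10, L[10]='z', prepend. Next row=LF[10]=13
  step 4: row=13, L[13]='x', prepend. Next row=LF[13]=9
  step 5: row=9, L[9]='w', prepend. Next row=LF[9]=5
  step 6: row=5, L[5]='w', prepend. Next row=LF[5]=3
  step 7: row=3, L[3]='w', prepend. Next row=LF[3]=2
  step 8: row=2, L[2]='x', prepend. Next row=LF[2]=7
  step 9: row=7, L[7]='z', prepend. Next row=LF[7]=12
  step 10: row=12, L[12]='w', prepend. Next row=LF[12]=6
  step 11: row=6, L[6]='w', prepend. Next row=LF[6]=4
  step 12: row=4, L[4]='v', prepend. Next row=LF[4]=1
  step 13: row=1, L[1]='y', prepend. Next row=LF[1]=11
  step 14: row=11, L[11]='x', prepend. Next row=LF[11]=8
Reversed output: xyvwwzxwwwxzy$

Answer: xyvwwzxwwwxzy$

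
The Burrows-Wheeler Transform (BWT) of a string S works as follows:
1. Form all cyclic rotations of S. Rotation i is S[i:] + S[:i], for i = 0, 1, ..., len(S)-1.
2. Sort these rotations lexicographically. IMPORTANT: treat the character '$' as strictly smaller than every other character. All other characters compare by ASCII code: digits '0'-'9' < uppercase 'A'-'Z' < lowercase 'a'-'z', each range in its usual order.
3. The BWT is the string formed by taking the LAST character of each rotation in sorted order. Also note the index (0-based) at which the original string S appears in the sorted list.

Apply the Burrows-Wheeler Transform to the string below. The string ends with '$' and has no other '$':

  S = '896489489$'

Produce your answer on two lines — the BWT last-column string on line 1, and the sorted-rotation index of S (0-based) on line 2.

All 10 rotations (rotation i = S[i:]+S[:i]):
  rot[0] = 896489489$
  rot[1] = 96489489$8
  rot[2] = 6489489$89
  rot[3] = 489489$896
  rot[4] = 89489$8964
  rot[5] = 9489$89648
  rot[6] = 489$896489
  rot[7] = 89$8964894
  rot[8] = 9$89648948
  rot[9] = $896489489
Sorted (with $ < everything):
  sorted[0] = $896489489  (last char: '9')
  sorted[1] = 489$896489  (last char: '9')
  sorted[2] = 489489$896  (last char: '6')
  sorted[3] = 6489489$89  (last char: '9')
  sorted[4] = 89$8964894  (last char: '4')
  sorted[5] = 89489$8964  (last char: '4')
  sorted[6] = 896489489$  (last char: '$')
  sorted[7] = 9$89648948  (last char: '8')
  sorted[8] = 9489$89648  (last char: '8')
  sorted[9] = 96489489$8  (last char: '8')
Last column: 996944$888
Original string S is at sorted index 6

Answer: 996944$888
6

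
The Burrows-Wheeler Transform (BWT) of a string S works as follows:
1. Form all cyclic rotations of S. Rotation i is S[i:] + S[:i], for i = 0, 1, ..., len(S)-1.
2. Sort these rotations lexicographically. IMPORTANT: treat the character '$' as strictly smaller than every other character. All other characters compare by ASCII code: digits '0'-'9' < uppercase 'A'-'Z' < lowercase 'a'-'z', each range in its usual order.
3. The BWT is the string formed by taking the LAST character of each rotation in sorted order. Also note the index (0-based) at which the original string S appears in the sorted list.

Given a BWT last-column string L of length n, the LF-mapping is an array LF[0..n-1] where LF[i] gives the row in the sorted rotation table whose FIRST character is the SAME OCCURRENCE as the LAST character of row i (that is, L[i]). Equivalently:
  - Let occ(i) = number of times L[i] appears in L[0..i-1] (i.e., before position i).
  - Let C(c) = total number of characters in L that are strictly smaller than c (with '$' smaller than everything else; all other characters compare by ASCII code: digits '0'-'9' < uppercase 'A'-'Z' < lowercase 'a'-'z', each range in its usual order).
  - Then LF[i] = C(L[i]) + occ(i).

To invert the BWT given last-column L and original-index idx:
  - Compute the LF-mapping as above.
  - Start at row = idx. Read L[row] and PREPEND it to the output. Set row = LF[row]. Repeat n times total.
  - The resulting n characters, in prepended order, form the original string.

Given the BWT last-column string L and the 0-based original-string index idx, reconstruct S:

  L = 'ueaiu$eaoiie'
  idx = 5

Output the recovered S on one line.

Answer: eueieaaioiu$

Derivation:
LF mapping: 10 3 1 6 11 0 4 2 9 7 8 5
Walk LF starting at row 5, prepending L[row]:
  step 1: row=5, L[5]='$', prepend. Next row=LF[5]=0
  step 2: row=0, L[0]='u', prepend. Next row=LF[0]=10
  step 3: row=10, L[10]='i', prepend. Next row=LF[10]=8
  step 4: row=8, L[8]='o', prepend. Next row=LF[8]=9
  step 5: row=9, L[9]='i', prepend. Next row=LF[9]=7
  step 6: row=7, L[7]='a', prepend. Next row=LF[7]=2
  step 7: row=2, L[2]='a', prepend. Next row=LF[2]=1
  step 8: row=1, L[1]='e', prepend. Next row=LF[1]=3
  step 9: row=3, L[3]='i', prepend. Next row=LF[3]=6
  step 10: row=6, L[6]='e', prepend. Next row=LF[6]=4
  step 11: row=4, L[4]='u', prepend. Next row=LF[4]=11
  step 12: row=11, L[11]='e', prepend. Next row=LF[11]=5
Reversed output: eueieaaioiu$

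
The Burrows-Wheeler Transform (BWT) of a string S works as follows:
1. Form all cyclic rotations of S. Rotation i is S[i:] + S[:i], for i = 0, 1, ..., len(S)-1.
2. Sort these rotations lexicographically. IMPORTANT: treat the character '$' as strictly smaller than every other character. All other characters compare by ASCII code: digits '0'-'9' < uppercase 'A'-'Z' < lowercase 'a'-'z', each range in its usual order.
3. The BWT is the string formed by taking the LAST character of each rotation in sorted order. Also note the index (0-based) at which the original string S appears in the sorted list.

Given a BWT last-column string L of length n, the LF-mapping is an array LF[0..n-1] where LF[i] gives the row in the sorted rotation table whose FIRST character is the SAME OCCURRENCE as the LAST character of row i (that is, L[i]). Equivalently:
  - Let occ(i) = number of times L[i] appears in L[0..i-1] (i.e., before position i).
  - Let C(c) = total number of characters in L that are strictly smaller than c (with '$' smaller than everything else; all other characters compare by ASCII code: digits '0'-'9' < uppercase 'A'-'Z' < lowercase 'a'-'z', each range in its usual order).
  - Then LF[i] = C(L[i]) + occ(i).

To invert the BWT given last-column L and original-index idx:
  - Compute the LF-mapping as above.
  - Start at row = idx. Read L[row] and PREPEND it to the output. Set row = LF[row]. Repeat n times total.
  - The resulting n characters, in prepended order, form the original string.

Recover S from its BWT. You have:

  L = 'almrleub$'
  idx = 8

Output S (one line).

Answer: umbrella$

Derivation:
LF mapping: 1 4 6 7 5 3 8 2 0
Walk LF starting at row 8, prepending L[row]:
  step 1: row=8, L[8]='$', prepend. Next row=LF[8]=0
  step 2: row=0, L[0]='a', prepend. Next row=LF[0]=1
  step 3: row=1, L[1]='l', prepend. Next row=LF[1]=4
  step 4: row=4, L[4]='l', prepend. Next row=LF[4]=5
  step 5: row=5, L[5]='e', prepend. Next row=LF[5]=3
  step 6: row=3, L[3]='r', prepend. Next row=LF[3]=7
  step 7: row=7, L[7]='b', prepend. Next row=LF[7]=2
  step 8: row=2, L[2]='m', prepend. Next row=LF[2]=6
  step 9: row=6, L[6]='u', prepend. Next row=LF[6]=8
Reversed output: umbrella$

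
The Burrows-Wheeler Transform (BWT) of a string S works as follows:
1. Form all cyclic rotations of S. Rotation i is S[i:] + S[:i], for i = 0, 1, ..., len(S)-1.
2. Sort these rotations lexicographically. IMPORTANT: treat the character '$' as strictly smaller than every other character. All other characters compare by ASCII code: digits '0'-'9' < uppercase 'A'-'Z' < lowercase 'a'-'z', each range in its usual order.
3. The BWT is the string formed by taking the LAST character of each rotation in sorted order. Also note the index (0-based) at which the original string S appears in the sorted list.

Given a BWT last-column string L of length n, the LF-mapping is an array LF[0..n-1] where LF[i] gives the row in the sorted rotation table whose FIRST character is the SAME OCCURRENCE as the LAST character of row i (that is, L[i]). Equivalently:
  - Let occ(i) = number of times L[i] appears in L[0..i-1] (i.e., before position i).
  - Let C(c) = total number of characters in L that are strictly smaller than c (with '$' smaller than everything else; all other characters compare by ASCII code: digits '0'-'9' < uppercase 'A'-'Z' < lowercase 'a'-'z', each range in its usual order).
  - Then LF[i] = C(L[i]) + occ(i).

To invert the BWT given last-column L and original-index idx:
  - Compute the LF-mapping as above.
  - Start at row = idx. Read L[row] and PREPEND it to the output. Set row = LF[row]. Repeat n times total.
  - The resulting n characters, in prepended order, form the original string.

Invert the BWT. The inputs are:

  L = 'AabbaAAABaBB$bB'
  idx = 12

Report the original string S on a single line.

Answer: bABBbbABaABaaA$

Derivation:
LF mapping: 1 9 12 13 10 2 3 4 5 11 6 7 0 14 8
Walk LF starting at row 12, prepending L[row]:
  step 1: row=12, L[12]='$', prepend. Next row=LF[12]=0
  step 2: row=0, L[0]='A', prepend. Next row=LF[0]=1
  step 3: row=1, L[1]='a', prepend. Next row=LF[1]=9
  step 4: row=9, L[9]='a', prepend. Next row=LF[9]=11
  step 5: row=11, L[11]='B', prepend. Next row=LF[11]=7
  step 6: row=7, L[7]='A', prepend. Next row=LF[7]=4
  step 7: row=4, L[4]='a', prepend. Next row=LF[4]=10
  step 8: row=10, L[10]='B', prepend. Next row=LF[10]=6
  step 9: row=6, L[6]='A', prepend. Next row=LF[6]=3
  step 10: row=3, L[3]='b', prepend. Next row=LF[3]=13
  step 11: row=13, L[13]='b', prepend. Next row=LF[13]=14
  step 12: row=14, L[14]='B', prepend. Next row=LF[14]=8
  step 13: row=8, L[8]='B', prepend. Next row=LF[8]=5
  step 14: row=5, L[5]='A', prepend. Next row=LF[5]=2
  step 15: row=2, L[2]='b', prepend. Next row=LF[2]=12
Reversed output: bABBbbABaABaaA$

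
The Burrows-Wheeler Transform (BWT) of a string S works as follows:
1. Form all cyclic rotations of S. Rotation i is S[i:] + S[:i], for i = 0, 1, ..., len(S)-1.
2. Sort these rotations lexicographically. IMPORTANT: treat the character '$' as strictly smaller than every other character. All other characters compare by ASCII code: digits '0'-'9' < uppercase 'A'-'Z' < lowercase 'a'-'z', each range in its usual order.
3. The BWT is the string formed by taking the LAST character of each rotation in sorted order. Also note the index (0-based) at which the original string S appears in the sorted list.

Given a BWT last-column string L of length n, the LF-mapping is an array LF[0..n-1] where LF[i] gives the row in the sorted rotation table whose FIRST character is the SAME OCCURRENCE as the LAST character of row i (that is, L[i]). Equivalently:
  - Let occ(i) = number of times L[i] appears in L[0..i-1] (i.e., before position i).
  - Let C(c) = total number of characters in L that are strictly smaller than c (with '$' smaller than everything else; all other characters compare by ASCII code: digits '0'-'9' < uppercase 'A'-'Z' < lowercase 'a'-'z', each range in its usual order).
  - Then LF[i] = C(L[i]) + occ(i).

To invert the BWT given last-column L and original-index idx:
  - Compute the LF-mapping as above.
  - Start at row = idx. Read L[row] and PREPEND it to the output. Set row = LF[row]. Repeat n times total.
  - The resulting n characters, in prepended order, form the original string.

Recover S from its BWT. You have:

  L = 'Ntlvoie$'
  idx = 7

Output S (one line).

LF mapping: 1 6 4 7 5 3 2 0
Walk LF starting at row 7, prepending L[row]:
  step 1: row=7, L[7]='$', prepend. Next row=LF[7]=0
  step 2: row=0, L[0]='N', prepend. Next row=LF[0]=1
  step 3: row=1, L[1]='t', prepend. Next row=LF[1]=6
  step 4: row=6, L[6]='e', prepend. Next row=LF[6]=2
  step 5: row=2, L[2]='l', prepend. Next row=LF[2]=4
  step 6: row=4, L[4]='o', prepend. Next row=LF[4]=5
  step 7: row=5, L[5]='i', prepend. Next row=LF[5]=3
  step 8: row=3, L[3]='v', prepend. Next row=LF[3]=7
Reversed output: violetN$

Answer: violetN$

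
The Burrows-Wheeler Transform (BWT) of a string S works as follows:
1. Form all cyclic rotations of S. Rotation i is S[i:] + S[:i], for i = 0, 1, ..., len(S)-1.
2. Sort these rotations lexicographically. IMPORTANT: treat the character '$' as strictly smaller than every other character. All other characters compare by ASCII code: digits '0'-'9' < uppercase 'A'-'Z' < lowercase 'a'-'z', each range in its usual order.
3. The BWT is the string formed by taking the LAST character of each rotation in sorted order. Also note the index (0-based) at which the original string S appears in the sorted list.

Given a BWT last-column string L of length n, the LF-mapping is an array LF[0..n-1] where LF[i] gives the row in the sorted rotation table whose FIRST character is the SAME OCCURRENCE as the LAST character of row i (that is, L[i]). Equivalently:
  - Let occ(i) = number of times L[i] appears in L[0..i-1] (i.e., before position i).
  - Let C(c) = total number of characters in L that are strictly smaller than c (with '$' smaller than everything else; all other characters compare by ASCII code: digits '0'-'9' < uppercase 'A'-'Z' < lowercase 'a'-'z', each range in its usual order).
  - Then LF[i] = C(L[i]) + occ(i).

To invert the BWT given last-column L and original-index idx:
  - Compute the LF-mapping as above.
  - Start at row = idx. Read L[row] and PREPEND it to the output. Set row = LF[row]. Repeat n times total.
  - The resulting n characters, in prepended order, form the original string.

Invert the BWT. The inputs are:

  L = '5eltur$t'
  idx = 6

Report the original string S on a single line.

Answer: turtle5$

Derivation:
LF mapping: 1 2 3 5 7 4 0 6
Walk LF starting at row 6, prepending L[row]:
  step 1: row=6, L[6]='$', prepend. Next row=LF[6]=0
  step 2: row=0, L[0]='5', prepend. Next row=LF[0]=1
  step 3: row=1, L[1]='e', prepend. Next row=LF[1]=2
  step 4: row=2, L[2]='l', prepend. Next row=LF[2]=3
  step 5: row=3, L[3]='t', prepend. Next row=LF[3]=5
  step 6: row=5, L[5]='r', prepend. Next row=LF[5]=4
  step 7: row=4, L[4]='u', prepend. Next row=LF[4]=7
  step 8: row=7, L[7]='t', prepend. Next row=LF[7]=6
Reversed output: turtle5$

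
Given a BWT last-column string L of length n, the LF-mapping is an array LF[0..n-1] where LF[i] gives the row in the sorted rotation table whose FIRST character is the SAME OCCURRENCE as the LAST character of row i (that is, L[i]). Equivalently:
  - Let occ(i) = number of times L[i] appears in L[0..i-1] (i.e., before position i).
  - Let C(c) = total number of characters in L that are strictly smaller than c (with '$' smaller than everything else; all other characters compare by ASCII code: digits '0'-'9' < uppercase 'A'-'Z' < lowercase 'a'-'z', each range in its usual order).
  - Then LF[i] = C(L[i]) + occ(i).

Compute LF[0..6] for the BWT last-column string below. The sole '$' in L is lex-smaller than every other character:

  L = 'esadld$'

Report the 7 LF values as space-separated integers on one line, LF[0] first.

Answer: 4 6 1 2 5 3 0

Derivation:
Char counts: '$':1, 'a':1, 'd':2, 'e':1, 'l':1, 's':1
C (first-col start): C('$')=0, C('a')=1, C('d')=2, C('e')=4, C('l')=5, C('s')=6
L[0]='e': occ=0, LF[0]=C('e')+0=4+0=4
L[1]='s': occ=0, LF[1]=C('s')+0=6+0=6
L[2]='a': occ=0, LF[2]=C('a')+0=1+0=1
L[3]='d': occ=0, LF[3]=C('d')+0=2+0=2
L[4]='l': occ=0, LF[4]=C('l')+0=5+0=5
L[5]='d': occ=1, LF[5]=C('d')+1=2+1=3
L[6]='$': occ=0, LF[6]=C('$')+0=0+0=0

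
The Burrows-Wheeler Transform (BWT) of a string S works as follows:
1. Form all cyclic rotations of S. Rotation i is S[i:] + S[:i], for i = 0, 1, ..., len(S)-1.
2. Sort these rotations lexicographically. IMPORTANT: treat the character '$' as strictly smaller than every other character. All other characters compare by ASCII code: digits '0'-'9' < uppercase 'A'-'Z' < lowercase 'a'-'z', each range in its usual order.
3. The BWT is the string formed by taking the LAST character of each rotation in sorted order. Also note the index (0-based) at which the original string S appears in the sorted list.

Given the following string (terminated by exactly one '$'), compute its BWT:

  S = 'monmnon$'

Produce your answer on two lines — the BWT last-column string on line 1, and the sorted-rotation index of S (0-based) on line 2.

Answer: nn$oomnm
2

Derivation:
All 8 rotations (rotation i = S[i:]+S[:i]):
  rot[0] = monmnon$
  rot[1] = onmnon$m
  rot[2] = nmnon$mo
  rot[3] = mnon$mon
  rot[4] = non$monm
  rot[5] = on$monmn
  rot[6] = n$monmno
  rot[7] = $monmnon
Sorted (with $ < everything):
  sorted[0] = $monmnon  (last char: 'n')
  sorted[1] = mnon$mon  (last char: 'n')
  sorted[2] = monmnon$  (last char: '$')
  sorted[3] = n$monmno  (last char: 'o')
  sorted[4] = nmnon$mo  (last char: 'o')
  sorted[5] = non$monm  (last char: 'm')
  sorted[6] = on$monmn  (last char: 'n')
  sorted[7] = onmnon$m  (last char: 'm')
Last column: nn$oomnm
Original string S is at sorted index 2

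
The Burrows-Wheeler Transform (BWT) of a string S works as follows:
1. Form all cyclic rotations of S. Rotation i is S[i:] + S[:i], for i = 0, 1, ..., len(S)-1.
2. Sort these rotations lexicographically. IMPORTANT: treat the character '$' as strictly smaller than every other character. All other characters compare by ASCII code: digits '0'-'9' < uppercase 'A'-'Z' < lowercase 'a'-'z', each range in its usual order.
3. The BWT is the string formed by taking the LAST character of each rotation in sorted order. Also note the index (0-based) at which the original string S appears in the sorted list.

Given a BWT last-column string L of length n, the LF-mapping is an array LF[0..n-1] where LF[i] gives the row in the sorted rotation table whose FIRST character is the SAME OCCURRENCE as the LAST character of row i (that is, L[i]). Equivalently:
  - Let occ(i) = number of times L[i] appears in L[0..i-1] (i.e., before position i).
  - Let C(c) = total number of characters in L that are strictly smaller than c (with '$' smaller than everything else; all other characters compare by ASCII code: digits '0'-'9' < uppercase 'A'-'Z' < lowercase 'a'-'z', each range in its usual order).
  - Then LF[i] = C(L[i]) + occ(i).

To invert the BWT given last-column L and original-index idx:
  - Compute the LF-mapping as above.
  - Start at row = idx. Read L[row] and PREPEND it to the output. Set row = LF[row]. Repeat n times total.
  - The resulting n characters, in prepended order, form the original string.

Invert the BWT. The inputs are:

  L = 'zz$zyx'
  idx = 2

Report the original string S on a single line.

Answer: yzxzz$

Derivation:
LF mapping: 3 4 0 5 2 1
Walk LF starting at row 2, prepending L[row]:
  step 1: row=2, L[2]='$', prepend. Next row=LF[2]=0
  step 2: row=0, L[0]='z', prepend. Next row=LF[0]=3
  step 3: row=3, L[3]='z', prepend. Next row=LF[3]=5
  step 4: row=5, L[5]='x', prepend. Next row=LF[5]=1
  step 5: row=1, L[1]='z', prepend. Next row=LF[1]=4
  step 6: row=4, L[4]='y', prepend. Next row=LF[4]=2
Reversed output: yzxzz$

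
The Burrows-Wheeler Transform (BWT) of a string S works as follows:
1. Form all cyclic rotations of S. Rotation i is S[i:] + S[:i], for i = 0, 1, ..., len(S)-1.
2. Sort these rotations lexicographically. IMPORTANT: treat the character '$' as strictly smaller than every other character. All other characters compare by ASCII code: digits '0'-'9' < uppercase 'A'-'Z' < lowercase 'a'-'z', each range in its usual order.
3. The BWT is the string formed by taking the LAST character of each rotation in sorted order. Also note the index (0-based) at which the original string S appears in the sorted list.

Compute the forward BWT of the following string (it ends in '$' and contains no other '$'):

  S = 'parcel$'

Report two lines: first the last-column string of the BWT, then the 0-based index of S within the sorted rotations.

Answer: lprce$a
5

Derivation:
All 7 rotations (rotation i = S[i:]+S[:i]):
  rot[0] = parcel$
  rot[1] = arcel$p
  rot[2] = rcel$pa
  rot[3] = cel$par
  rot[4] = el$parc
  rot[5] = l$parce
  rot[6] = $parcel
Sorted (with $ < everything):
  sorted[0] = $parcel  (last char: 'l')
  sorted[1] = arcel$p  (last char: 'p')
  sorted[2] = cel$par  (last char: 'r')
  sorted[3] = el$parc  (last char: 'c')
  sorted[4] = l$parce  (last char: 'e')
  sorted[5] = parcel$  (last char: '$')
  sorted[6] = rcel$pa  (last char: 'a')
Last column: lprce$a
Original string S is at sorted index 5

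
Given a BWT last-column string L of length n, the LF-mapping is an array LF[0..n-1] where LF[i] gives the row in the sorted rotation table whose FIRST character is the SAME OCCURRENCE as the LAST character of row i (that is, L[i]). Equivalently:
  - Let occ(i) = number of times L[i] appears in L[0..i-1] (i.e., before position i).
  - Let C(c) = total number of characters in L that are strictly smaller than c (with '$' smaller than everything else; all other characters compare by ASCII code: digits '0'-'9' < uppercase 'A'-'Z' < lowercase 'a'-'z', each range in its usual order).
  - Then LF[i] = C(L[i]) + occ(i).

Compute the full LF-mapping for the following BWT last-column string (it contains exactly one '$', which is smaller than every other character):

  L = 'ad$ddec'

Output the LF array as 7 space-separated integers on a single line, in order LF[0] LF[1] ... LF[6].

Answer: 1 3 0 4 5 6 2

Derivation:
Char counts: '$':1, 'a':1, 'c':1, 'd':3, 'e':1
C (first-col start): C('$')=0, C('a')=1, C('c')=2, C('d')=3, C('e')=6
L[0]='a': occ=0, LF[0]=C('a')+0=1+0=1
L[1]='d': occ=0, LF[1]=C('d')+0=3+0=3
L[2]='$': occ=0, LF[2]=C('$')+0=0+0=0
L[3]='d': occ=1, LF[3]=C('d')+1=3+1=4
L[4]='d': occ=2, LF[4]=C('d')+2=3+2=5
L[5]='e': occ=0, LF[5]=C('e')+0=6+0=6
L[6]='c': occ=0, LF[6]=C('c')+0=2+0=2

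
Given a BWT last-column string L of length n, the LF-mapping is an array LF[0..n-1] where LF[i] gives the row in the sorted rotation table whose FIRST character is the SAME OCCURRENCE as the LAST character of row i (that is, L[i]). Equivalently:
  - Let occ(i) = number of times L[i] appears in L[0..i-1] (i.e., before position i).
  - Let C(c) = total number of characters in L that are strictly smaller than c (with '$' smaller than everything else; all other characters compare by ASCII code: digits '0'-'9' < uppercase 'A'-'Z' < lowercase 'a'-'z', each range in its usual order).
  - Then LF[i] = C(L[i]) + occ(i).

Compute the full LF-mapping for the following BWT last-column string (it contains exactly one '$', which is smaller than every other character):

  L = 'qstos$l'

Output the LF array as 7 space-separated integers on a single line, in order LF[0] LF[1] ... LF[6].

Answer: 3 4 6 2 5 0 1

Derivation:
Char counts: '$':1, 'l':1, 'o':1, 'q':1, 's':2, 't':1
C (first-col start): C('$')=0, C('l')=1, C('o')=2, C('q')=3, C('s')=4, C('t')=6
L[0]='q': occ=0, LF[0]=C('q')+0=3+0=3
L[1]='s': occ=0, LF[1]=C('s')+0=4+0=4
L[2]='t': occ=0, LF[2]=C('t')+0=6+0=6
L[3]='o': occ=0, LF[3]=C('o')+0=2+0=2
L[4]='s': occ=1, LF[4]=C('s')+1=4+1=5
L[5]='$': occ=0, LF[5]=C('$')+0=0+0=0
L[6]='l': occ=0, LF[6]=C('l')+0=1+0=1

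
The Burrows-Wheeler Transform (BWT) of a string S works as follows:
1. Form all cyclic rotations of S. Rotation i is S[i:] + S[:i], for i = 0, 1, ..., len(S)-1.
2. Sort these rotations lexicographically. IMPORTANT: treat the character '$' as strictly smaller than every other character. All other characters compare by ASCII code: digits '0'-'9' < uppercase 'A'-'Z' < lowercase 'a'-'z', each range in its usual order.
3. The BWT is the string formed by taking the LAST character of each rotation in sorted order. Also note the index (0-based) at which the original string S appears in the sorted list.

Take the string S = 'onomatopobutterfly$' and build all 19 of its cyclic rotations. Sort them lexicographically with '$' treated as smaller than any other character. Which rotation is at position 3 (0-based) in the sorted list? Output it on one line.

Answer: erfly$onomatopobutt

Derivation:
All 19 rotations (rotation i = S[i:]+S[:i]):
  rot[0] = onomatopobutterfly$
  rot[1] = nomatopobutterfly$o
  rot[2] = omatopobutterfly$on
  rot[3] = matopobutterfly$ono
  rot[4] = atopobutterfly$onom
  rot[5] = topobutterfly$onoma
  rot[6] = opobutterfly$onomat
  rot[7] = pobutterfly$onomato
  rot[8] = obutterfly$onomatop
  rot[9] = butterfly$onomatopo
  rot[10] = utterfly$onomatopob
  rot[11] = tterfly$onomatopobu
  rot[12] = terfly$onomatopobut
  rot[13] = erfly$onomatopobutt
  rot[14] = rfly$onomatopobutte
  rot[15] = fly$onomatopobutter
  rot[16] = ly$onomatopobutterf
  rot[17] = y$onomatopobutterfl
  rot[18] = $onomatopobutterfly
Sorted (with $ < everything):
  sorted[0] = $onomatopobutterfly
  sorted[1] = atopobutterfly$onom
  sorted[2] = butterfly$onomatopo
  sorted[3] = erfly$onomatopobutt
  sorted[4] = fly$onomatopobutter
  sorted[5] = ly$onomatopobutterf
  sorted[6] = matopobutterfly$ono
  sorted[7] = nomatopobutterfly$o
  sorted[8] = obutterfly$onomatop
  sorted[9] = omatopobutterfly$on
  sorted[10] = onomatopobutterfly$
  sorted[11] = opobutterfly$onomat
  sorted[12] = pobutterfly$onomato
  sorted[13] = rfly$onomatopobutte
  sorted[14] = terfly$onomatopobut
  sorted[15] = topobutterfly$onoma
  sorted[16] = tterfly$onomatopobu
  sorted[17] = utterfly$onomatopob
  sorted[18] = y$onomatopobutterfl
sorted[3] = erfly$onomatopobutt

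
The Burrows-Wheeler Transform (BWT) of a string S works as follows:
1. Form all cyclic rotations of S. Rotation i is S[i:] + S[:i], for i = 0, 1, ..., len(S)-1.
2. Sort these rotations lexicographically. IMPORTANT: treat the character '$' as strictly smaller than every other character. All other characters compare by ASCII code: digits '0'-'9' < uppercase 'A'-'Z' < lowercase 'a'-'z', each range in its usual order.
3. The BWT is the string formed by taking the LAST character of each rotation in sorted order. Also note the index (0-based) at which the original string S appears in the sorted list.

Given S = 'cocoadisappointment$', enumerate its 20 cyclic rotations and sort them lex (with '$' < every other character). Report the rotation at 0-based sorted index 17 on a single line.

All 20 rotations (rotation i = S[i:]+S[:i]):
  rot[0] = cocoadisappointment$
  rot[1] = ocoadisappointment$c
  rot[2] = coadisappointment$co
  rot[3] = oadisappointment$coc
  rot[4] = adisappointment$coco
  rot[5] = disappointment$cocoa
  rot[6] = isappointment$cocoad
  rot[7] = sappointment$cocoadi
  rot[8] = appointment$cocoadis
  rot[9] = ppointment$cocoadisa
  rot[10] = pointment$cocoadisap
  rot[11] = ointment$cocoadisapp
  rot[12] = intment$cocoadisappo
  rot[13] = ntment$cocoadisappoi
  rot[14] = tment$cocoadisappoin
  rot[15] = ment$cocoadisappoint
  rot[16] = ent$cocoadisappointm
  rot[17] = nt$cocoadisappointme
  rot[18] = t$cocoadisappointmen
  rot[19] = $cocoadisappointment
Sorted (with $ < everything):
  sorted[0] = $cocoadisappointment
  sorted[1] = adisappointment$coco
  sorted[2] = appointment$cocoadis
  sorted[3] = coadisappointment$co
  sorted[4] = cocoadisappointment$
  sorted[5] = disappointment$cocoa
  sorted[6] = ent$cocoadisappointm
  sorted[7] = intment$cocoadisappo
  sorted[8] = isappointment$cocoad
  sorted[9] = ment$cocoadisappoint
  sorted[10] = nt$cocoadisappointme
  sorted[11] = ntment$cocoadisappoi
  sorted[12] = oadisappointment$coc
  sorted[13] = ocoadisappointment$c
  sorted[14] = ointment$cocoadisapp
  sorted[15] = pointment$cocoadisap
  sorted[16] = ppointment$cocoadisa
  sorted[17] = sappointment$cocoadi
  sorted[18] = t$cocoadisappointmen
  sorted[19] = tment$cocoadisappoin
sorted[17] = sappointment$cocoadi

Answer: sappointment$cocoadi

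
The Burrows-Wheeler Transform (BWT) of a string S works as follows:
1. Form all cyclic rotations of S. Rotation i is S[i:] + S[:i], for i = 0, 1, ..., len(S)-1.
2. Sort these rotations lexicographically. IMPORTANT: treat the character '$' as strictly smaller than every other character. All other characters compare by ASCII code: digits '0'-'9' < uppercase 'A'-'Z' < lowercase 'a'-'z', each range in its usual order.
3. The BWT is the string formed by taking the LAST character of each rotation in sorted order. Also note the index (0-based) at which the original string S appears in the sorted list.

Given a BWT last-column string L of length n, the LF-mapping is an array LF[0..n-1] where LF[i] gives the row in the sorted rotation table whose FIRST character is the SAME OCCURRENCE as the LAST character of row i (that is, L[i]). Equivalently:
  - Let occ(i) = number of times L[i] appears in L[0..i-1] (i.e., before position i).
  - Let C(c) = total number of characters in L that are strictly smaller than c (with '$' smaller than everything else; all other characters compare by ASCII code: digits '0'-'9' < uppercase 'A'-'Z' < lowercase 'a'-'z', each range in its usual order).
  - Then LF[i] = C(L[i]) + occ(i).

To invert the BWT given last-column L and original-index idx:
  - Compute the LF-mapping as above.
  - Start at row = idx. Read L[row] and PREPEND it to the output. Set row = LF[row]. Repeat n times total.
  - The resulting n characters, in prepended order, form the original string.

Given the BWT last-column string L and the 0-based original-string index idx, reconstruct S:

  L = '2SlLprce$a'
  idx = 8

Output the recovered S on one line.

Answer: parcelLS2$

Derivation:
LF mapping: 1 3 7 2 8 9 5 6 0 4
Walk LF starting at row 8, prepending L[row]:
  step 1: row=8, L[8]='$', prepend. Next row=LF[8]=0
  step 2: row=0, L[0]='2', prepend. Next row=LF[0]=1
  step 3: row=1, L[1]='S', prepend. Next row=LF[1]=3
  step 4: row=3, L[3]='L', prepend. Next row=LF[3]=2
  step 5: row=2, L[2]='l', prepend. Next row=LF[2]=7
  step 6: row=7, L[7]='e', prepend. Next row=LF[7]=6
  step 7: row=6, L[6]='c', prepend. Next row=LF[6]=5
  step 8: row=5, L[5]='r', prepend. Next row=LF[5]=9
  step 9: row=9, L[9]='a', prepend. Next row=LF[9]=4
  step 10: row=4, L[4]='p', prepend. Next row=LF[4]=8
Reversed output: parcelLS2$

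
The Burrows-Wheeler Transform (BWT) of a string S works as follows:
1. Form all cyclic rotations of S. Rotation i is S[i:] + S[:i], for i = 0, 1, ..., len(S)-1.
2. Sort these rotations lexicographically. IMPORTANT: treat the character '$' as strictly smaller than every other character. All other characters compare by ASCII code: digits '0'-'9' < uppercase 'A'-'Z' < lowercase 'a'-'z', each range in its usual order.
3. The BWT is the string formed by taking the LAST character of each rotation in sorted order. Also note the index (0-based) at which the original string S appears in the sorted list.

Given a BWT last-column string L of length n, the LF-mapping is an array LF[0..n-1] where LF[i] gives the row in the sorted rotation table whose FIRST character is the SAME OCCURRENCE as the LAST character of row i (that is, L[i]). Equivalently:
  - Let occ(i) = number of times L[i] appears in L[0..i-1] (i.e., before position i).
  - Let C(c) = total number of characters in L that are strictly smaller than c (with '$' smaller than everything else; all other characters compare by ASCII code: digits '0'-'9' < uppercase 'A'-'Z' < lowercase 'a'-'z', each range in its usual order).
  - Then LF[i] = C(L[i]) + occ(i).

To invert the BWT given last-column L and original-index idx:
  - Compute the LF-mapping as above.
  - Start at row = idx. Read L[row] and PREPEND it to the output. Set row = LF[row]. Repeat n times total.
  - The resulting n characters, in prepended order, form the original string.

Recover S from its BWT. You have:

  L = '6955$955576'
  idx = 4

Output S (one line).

Answer: 5695795556$

Derivation:
LF mapping: 6 9 1 2 0 10 3 4 5 8 7
Walk LF starting at row 4, prepending L[row]:
  step 1: row=4, L[4]='$', prepend. Next row=LF[4]=0
  step 2: row=0, L[0]='6', prepend. Next row=LF[0]=6
  step 3: row=6, L[6]='5', prepend. Next row=LF[6]=3
  step 4: row=3, L[3]='5', prepend. Next row=LF[3]=2
  step 5: row=2, L[2]='5', prepend. Next row=LF[2]=1
  step 6: row=1, L[1]='9', prepend. Next row=LF[1]=9
  step 7: row=9, L[9]='7', prepend. Next row=LF[9]=8
  step 8: row=8, L[8]='5', prepend. Next row=LF[8]=5
  step 9: row=5, L[5]='9', prepend. Next row=LF[5]=10
  step 10: row=10, L[10]='6', prepend. Next row=LF[10]=7
  step 11: row=7, L[7]='5', prepend. Next row=LF[7]=4
Reversed output: 5695795556$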